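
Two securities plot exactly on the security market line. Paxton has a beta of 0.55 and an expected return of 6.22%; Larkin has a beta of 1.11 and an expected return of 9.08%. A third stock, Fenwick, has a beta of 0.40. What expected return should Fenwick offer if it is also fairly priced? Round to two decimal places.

5.45%

MRP (SML slope) = (9.08% − 6.22%) / (1.11 − 0.55) = 2.86% / 0.56 = 5.1071%
R_f (intercept) = 6.22% − 0.55 × 5.1071% = 3.4111%
E(R_Fenwick) = R_f + β × MRP = 3.4111% + 0.40 × 5.1071% = 5.45%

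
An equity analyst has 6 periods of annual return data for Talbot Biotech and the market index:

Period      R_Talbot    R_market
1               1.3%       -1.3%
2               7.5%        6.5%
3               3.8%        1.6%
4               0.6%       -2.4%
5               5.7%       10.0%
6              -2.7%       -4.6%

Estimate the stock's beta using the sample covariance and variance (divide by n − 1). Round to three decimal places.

Mean R_i = (1.3 + 7.5 + 3.8 + 0.6 + 5.7 − 2.7) / 6 = 2.7000%
Mean R_m = (-1.3 + 6.5 + 1.6 − 2.4 + 10.0 − 4.6) / 6 = 1.6333%
Σ(R_i − R̄_i)(R_m − R̄_m) = 94.6600  ⇒  Cov = 94.6600 / 5 = 18.9320
Σ(R_m − R̄_m)² = 157.4133  ⇒  Var(R_m) = 157.4133 / 5 = 31.4827
β = Cov / Var(R_m) = 18.9320 / 31.4827 = 0.6013

0.601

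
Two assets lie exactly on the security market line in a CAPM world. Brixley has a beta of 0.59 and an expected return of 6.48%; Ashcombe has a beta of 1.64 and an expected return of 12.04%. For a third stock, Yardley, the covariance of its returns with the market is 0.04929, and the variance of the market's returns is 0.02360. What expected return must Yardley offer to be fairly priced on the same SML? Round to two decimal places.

14.42%

MRP = (12.04% − 6.48%) / (1.64 − 0.59) = 5.2952%
R_f = 6.48% − 0.59 × 5.2952% = 3.3558%
β_Yardley = Cov / Var(R_m) = 0.04929 / 0.02360 = 2.0886
E(R_Yardley) = R_f + β × MRP = 3.3558% + 2.0886 × 5.2952% = 14.42%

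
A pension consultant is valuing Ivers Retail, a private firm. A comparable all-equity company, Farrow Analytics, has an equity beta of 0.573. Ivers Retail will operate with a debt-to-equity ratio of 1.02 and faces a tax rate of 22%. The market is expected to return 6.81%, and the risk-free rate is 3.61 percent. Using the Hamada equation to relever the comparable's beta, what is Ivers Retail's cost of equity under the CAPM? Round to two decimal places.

β_L = β_U × [1 + (1 − t)(D/E)] = 0.573 × [1 + (1 − 0.22) × 1.02]
    = 0.573 × [1 + 0.78 × 1.02] = 0.573 × 1.7956 = 1.0289
MRP = 6.81% − 3.61% = 3.20%
E(R) = R_f + β_L × MRP = 3.61% + 1.0289 × 3.20% = 6.90%

6.90%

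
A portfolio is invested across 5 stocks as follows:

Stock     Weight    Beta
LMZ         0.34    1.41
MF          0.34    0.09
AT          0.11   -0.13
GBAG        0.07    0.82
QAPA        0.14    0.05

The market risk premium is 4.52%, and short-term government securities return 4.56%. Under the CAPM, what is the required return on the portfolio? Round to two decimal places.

β_P = Σ w_i β_i = 0.34×1.41 + 0.34×0.09 + 0.11×-0.13 + 0.07×0.82 + 0.14×0.05 = 0.5601
E(R_P) = R_f + β_P × MRP = 4.56% + 0.5601 × 4.52% = 7.09%

7.09%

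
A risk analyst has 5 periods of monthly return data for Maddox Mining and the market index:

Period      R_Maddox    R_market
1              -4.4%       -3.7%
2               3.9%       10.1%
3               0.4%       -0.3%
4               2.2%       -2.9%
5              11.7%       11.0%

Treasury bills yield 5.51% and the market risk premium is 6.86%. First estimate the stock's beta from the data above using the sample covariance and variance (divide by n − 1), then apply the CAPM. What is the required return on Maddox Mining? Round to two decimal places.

10.15%

Mean R_i = (-4.4 + 3.9 + 0.4 + 2.2 + 11.7) / 5 = 2.7600%
Mean R_m = (-3.7 + 10.1 − 0.3 − 2.9 + 11.0) / 5 = 2.8400%
Σ(R_i − R̄_i)(R_m − R̄_m) = 138.6780  ⇒  Cov = 138.6780 / 4 = 34.6695
Σ(R_m − R̄_m)² = 204.8720  ⇒  Var(R_m) = 204.8720 / 4 = 51.2180
β = Cov / Var(R_m) = 34.6695 / 51.2180 = 0.6769
E(R) = R_f + β × MRP = 5.51% + 0.6769 × 6.86% = 10.15%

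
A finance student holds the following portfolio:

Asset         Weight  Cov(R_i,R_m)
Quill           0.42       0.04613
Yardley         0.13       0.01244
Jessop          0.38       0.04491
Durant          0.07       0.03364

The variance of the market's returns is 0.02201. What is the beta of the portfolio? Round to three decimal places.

1.836

β_Quill = 0.04613 / 0.02201 = 2.0959
β_Yardley = 0.01244 / 0.02201 = 0.5652
β_Jessop = 0.04491 / 0.02201 = 2.0404
β_Durant = 0.03364 / 0.02201 = 1.5284
β_P = Σ w_i β_i = 0.42×2.0959 + 0.13×0.5652 + 0.38×2.0404 + 0.07×1.5284 = 1.8361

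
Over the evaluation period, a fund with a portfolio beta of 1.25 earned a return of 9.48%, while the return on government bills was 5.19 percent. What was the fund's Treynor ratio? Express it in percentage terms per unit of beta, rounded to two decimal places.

3.43%

Treynor = (R_P − R_f) / β_P = (9.48% − 5.19%) / 1.2500 = 4.29% / 1.2500 = 3.43%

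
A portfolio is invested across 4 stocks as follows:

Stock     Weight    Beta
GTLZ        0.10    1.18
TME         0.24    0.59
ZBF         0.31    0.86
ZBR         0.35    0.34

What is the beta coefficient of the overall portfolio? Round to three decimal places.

0.645

β_P = Σ w_i β_i = 0.10×1.18 + 0.24×0.59 + 0.31×0.86 + 0.35×0.34 = 0.6452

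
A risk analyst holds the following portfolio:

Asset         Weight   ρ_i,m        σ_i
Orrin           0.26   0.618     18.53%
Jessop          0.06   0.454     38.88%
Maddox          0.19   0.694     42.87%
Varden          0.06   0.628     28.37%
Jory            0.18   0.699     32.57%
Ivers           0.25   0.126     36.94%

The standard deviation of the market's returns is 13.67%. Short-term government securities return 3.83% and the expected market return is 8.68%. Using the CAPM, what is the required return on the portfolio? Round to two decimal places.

9.51%

β_Orrin = 0.618 × 18.53% / 13.67% = 0.8377
β_Jessop = 0.454 × 38.88% / 13.67% = 1.2913
β_Maddox = 0.694 × 42.87% / 13.67% = 2.1764
β_Varden = 0.628 × 28.37% / 13.67% = 1.3033
β_Jory = 0.699 × 32.57% / 13.67% = 1.6654
β_Ivers = 0.126 × 36.94% / 13.67% = 0.3405
β_P = Σ w_i β_i = 0.26×0.8377 + 0.06×1.2913 + 0.19×2.1764 + 0.06×1.3033 + 0.18×1.6654 + 0.25×0.3405 = 1.1719
MRP = 8.68% − 3.83% = 4.85%
E(R_P) = R_f + β_P × MRP = 3.83% + 1.1719 × 4.85% = 9.51%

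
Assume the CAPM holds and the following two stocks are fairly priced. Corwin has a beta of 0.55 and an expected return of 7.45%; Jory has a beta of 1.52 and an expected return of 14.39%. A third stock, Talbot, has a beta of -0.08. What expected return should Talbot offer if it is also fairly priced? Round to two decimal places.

MRP (SML slope) = (14.39% − 7.45%) / (1.52 − 0.55) = 6.94% / 0.97 = 7.1546%
R_f (intercept) = 7.45% − 0.55 × 7.1546% = 3.5150%
E(R_Talbot) = R_f + β × MRP = 3.5150% + -0.08 × 7.1546% = 2.94%

2.94%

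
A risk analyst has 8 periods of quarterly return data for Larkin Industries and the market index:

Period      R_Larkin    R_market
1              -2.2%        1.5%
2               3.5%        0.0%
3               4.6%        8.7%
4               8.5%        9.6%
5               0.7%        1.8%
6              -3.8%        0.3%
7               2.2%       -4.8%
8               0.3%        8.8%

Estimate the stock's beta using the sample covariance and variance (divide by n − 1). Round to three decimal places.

0.346

Mean R_i = (-2.2 + 3.5 + 4.6 + 8.5 + 0.7 − 3.8 + 2.2 + 0.3) / 8 = 1.7250%
Mean R_m = (1.5 + 0.0 + 8.7 + 9.6 + 1.8 + 0.3 − 4.8 + 8.8) / 8 = 3.2375%
Σ(R_i − R̄_i)(R_m − R̄_m) = 65.8425  ⇒  Cov = 65.8425 / 7 = 9.4061
Σ(R_m − R̄_m)² = 190.0588  ⇒  Var(R_m) = 190.0588 / 7 = 27.1513
β = Cov / Var(R_m) = 9.4061 / 27.1513 = 0.3464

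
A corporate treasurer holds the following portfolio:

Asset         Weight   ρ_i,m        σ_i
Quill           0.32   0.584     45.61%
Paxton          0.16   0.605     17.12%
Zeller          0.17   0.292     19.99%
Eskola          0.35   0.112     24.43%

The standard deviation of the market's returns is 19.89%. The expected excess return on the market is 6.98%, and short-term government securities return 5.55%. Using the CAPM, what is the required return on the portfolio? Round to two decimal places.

β_Quill = 0.584 × 45.61% / 19.89% = 1.3392
β_Paxton = 0.605 × 17.12% / 19.89% = 0.5207
β_Zeller = 0.292 × 19.99% / 19.89% = 0.2935
β_Eskola = 0.112 × 24.43% / 19.89% = 0.1376
β_P = Σ w_i β_i = 0.32×1.3392 + 0.16×0.5207 + 0.17×0.2935 + 0.35×0.1376 = 0.6099
E(R_P) = R_f + β_P × MRP = 5.55% + 0.6099 × 6.98% = 9.81%

9.81%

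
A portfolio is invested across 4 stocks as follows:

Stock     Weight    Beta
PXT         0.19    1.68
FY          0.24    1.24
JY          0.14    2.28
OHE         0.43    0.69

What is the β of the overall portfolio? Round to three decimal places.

1.233

β_P = Σ w_i β_i = 0.19×1.68 + 0.24×1.24 + 0.14×2.28 + 0.43×0.69 = 1.2327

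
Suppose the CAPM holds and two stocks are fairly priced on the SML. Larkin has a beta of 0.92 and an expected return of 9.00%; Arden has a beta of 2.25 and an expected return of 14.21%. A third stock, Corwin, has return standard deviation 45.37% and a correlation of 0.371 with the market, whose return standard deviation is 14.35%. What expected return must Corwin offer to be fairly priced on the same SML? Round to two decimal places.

9.99%

MRP = (14.21% − 9.00%) / (2.25 − 0.92) = 3.9173%
R_f = 9.00% − 0.92 × 3.9173% = 5.3961%
β_Corwin = ρ·σ_i/σ_m = 0.371 × 45.37 / 14.35 = 1.1730
E(R_Corwin) = R_f + β × MRP = 5.3961% + 1.1730 × 3.9173% = 9.99%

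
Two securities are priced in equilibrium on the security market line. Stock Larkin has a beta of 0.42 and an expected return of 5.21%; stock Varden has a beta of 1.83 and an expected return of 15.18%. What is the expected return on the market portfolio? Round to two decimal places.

Both satisfy E(R) = R_f + β·MRP, so the slope of the SML is
MRP = (15.18% − 5.21%) / (1.83 − 0.42) = 9.97% / 1.41 = 7.0709%
R_f = E(R_Larkin) − β_Larkin·MRP = 5.21% − 0.42 × 7.0709% = 2.2402%
E(R_m) = R_f + MRP = 2.2402% + 7.0709% = 9.31%

9.31%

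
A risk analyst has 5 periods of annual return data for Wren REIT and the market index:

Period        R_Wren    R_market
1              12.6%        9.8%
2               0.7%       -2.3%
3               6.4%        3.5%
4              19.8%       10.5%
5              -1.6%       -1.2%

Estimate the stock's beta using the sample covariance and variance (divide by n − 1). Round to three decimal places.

1.402

Mean R_i = (12.6 + 0.7 + 6.4 + 19.8 − 1.6) / 5 = 7.5800%
Mean R_m = (9.8 − 2.3 + 3.5 + 10.5 − 1.2) / 5 = 4.0600%
Σ(R_i − R̄_i)(R_m − R̄_m) = 200.2160  ⇒  Cov = 200.2160 / 4 = 50.0540
Σ(R_m − R̄_m)² = 142.8520  ⇒  Var(R_m) = 142.8520 / 4 = 35.7130
β = Cov / Var(R_m) = 50.0540 / 35.7130 = 1.4016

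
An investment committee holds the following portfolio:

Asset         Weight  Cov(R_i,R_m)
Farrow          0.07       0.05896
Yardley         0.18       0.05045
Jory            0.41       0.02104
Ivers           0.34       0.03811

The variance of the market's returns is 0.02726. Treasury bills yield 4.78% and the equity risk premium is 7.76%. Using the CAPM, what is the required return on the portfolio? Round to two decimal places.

14.68%

β_Farrow = 0.05896 / 0.02726 = 2.1629
β_Yardley = 0.05045 / 0.02726 = 1.8507
β_Jory = 0.02104 / 0.02726 = 0.7718
β_Ivers = 0.03811 / 0.02726 = 1.3980
β_P = Σ w_i β_i = 0.07×2.1629 + 0.18×1.8507 + 0.41×0.7718 + 0.34×1.3980 = 1.2763
E(R_P) = R_f + β_P × MRP = 4.78% + 1.2763 × 7.76% = 14.68%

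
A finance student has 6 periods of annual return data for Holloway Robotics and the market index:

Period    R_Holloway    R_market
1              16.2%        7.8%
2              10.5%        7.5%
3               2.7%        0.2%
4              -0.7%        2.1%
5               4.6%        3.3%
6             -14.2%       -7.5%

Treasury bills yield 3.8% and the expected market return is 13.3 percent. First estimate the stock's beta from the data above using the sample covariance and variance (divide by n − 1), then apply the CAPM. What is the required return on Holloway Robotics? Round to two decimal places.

Mean R_i = (16.2 + 10.5 + 2.7 − 0.7 + 4.6 − 14.2) / 6 = 3.1833%
Mean R_m = (7.8 + 7.5 + 0.2 + 2.1 + 3.3 − 7.5) / 6 = 2.2333%
Σ(R_i − R̄_i)(R_m − R̄_m) = 283.2033  ⇒  Cov = 283.2033 / 5 = 56.6407
Σ(R_m − R̄_m)² = 158.7533  ⇒  Var(R_m) = 158.7533 / 5 = 31.7507
β = Cov / Var(R_m) = 56.6407 / 31.7507 = 1.7839
MRP = 13.3% − 3.8% = 9.50%
E(R) = R_f + β × MRP = 3.8% + 1.7839 × 9.5% = 20.75%

20.75%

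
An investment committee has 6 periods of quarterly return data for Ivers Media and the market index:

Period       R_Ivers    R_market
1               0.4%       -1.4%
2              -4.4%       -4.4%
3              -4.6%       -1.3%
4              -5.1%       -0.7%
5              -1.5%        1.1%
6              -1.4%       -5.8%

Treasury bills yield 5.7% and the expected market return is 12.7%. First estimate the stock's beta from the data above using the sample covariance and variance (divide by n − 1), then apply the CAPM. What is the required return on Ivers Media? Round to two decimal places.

Mean R_i = (0.4 − 4.4 − 4.6 − 5.1 − 1.5 − 1.4) / 6 = -2.7667%
Mean R_m = (-1.4 − 4.4 − 1.3 − 0.7 + 1.1 − 5.8) / 6 = -2.0833%
Σ(R_i − R̄_i)(R_m − R̄_m) = 0.2367  ⇒  Cov = 0.2367 / 5 = 0.0473
Σ(R_m − R̄_m)² = 32.3083  ⇒  Var(R_m) = 32.3083 / 5 = 6.4617
β = Cov / Var(R_m) = 0.0473 / 6.4617 = 0.0073
MRP = 12.7% − 5.7% = 7.00%
E(R) = R_f + β × MRP = 5.7% + 0.0073 × 7.0% = 5.75%

5.75%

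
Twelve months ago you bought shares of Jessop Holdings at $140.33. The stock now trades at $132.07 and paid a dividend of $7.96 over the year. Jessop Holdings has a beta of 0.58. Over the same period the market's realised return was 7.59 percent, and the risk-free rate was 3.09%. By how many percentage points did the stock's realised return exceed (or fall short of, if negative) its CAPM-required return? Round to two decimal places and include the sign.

-5.91%

Realised HPR = (P1 + D1 − P0) / P0 = (132.07 + 7.96 − 140.33) / 140.33 = -0.30 / 140.33 = -0.2138%
MRP = 7.59% − 3.09% = 4.50%
CAPM required = R_f + β·MRP = 3.09% + 0.58 × 4.50% = 5.7000%
α = realised − required = -0.2138% − 5.7000% = -5.91%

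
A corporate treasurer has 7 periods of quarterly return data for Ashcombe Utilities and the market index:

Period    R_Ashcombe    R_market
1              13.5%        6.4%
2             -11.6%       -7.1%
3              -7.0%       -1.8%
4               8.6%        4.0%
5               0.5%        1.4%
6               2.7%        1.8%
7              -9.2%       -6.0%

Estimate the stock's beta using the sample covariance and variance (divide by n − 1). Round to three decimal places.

Mean R_i = (13.5 − 11.6 − 7.0 + 8.6 + 0.5 + 2.7 − 9.2) / 7 = -0.3571%
Mean R_m = (6.4 − 7.1 − 1.8 + 4.0 + 1.4 + 1.8 − 6.0) / 7 = -0.1857%
Σ(R_i − R̄_i)(R_m − R̄_m) = 276.0557  ⇒  Cov = 276.0557 / 6 = 46.0093
Σ(R_m − R̄_m)² = 151.5686  ⇒  Var(R_m) = 151.5686 / 6 = 25.2614
β = Cov / Var(R_m) = 46.0093 / 25.2614 = 1.8213

1.821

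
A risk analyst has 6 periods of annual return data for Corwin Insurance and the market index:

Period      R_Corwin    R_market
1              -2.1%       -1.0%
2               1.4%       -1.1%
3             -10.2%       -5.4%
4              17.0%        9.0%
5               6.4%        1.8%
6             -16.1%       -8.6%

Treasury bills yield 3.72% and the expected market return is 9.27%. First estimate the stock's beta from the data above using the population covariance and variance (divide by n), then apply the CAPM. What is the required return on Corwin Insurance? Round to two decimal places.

14.39%

Mean R_i = (-2.1 + 1.4 − 10.2 + 17.0 + 6.4 − 16.1) / 6 = -0.6000%
Mean R_m = (-1.0 − 1.1 − 5.4 + 9.0 + 1.8 − 8.6) / 6 = -0.8833%
Σ(R_i − R̄_i)(R_m − R̄_m) = 355.4400  ⇒  Cov = 355.4400 / 6 = 59.2400
Σ(R_m − R̄_m)² = 184.8883  ⇒  Var(R_m) = 184.8883 / 6 = 30.8147
β = Cov / Var(R_m) = 59.2400 / 30.8147 = 1.9225
MRP = 9.27% − 3.72% = 5.55%
E(R) = R_f + β × MRP = 3.72% + 1.9225 × 5.55% = 14.39%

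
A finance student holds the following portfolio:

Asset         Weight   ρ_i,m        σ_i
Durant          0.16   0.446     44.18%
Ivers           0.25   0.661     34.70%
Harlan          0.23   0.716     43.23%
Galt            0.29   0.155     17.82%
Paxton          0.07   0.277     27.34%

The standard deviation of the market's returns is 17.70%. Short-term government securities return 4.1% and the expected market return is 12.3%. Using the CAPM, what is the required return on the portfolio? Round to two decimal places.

12.13%

β_Durant = 0.446 × 44.18% / 17.70% = 1.1132
β_Ivers = 0.661 × 34.70% / 17.70% = 1.2959
β_Harlan = 0.716 × 43.23% / 17.70% = 1.7487
β_Galt = 0.155 × 17.82% / 17.70% = 0.1561
β_Paxton = 0.277 × 27.34% / 17.70% = 0.4279
β_P = Σ w_i β_i = 0.16×1.1132 + 0.25×1.2959 + 0.23×1.7487 + 0.29×0.1561 + 0.07×0.4279 = 0.9795
MRP = 12.3% − 4.1% = 8.20%
E(R_P) = R_f + β_P × MRP = 4.1% + 0.9795 × 8.2% = 12.13%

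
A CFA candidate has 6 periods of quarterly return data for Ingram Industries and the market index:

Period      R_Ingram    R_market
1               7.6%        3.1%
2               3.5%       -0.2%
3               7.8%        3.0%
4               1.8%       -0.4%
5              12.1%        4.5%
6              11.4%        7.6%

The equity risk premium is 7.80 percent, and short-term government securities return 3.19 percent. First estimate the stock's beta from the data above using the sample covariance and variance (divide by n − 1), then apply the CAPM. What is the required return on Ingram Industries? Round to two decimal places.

13.02%

Mean R_i = (7.6 + 3.5 + 7.8 + 1.8 + 12.1 + 11.4) / 6 = 7.3667%
Mean R_m = (3.1 − 0.2 + 3.0 − 0.4 + 4.5 + 7.6) / 6 = 2.9333%
Σ(R_i − R̄_i)(R_m − R̄_m) = 56.9767  ⇒  Cov = 56.9767 / 5 = 11.3953
Σ(R_m − R̄_m)² = 45.1933  ⇒  Var(R_m) = 45.1933 / 5 = 9.0387
β = Cov / Var(R_m) = 11.3953 / 9.0387 = 1.2607
E(R) = R_f + β × MRP = 3.19% + 1.2607 × 7.80% = 13.02%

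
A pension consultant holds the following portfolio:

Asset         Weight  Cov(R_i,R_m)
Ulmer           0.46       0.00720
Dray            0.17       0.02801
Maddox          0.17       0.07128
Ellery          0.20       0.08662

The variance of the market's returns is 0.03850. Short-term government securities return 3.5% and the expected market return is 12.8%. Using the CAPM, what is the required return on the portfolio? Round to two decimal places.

12.56%

β_Ulmer = 0.00720 / 0.03850 = 0.1870
β_Dray = 0.02801 / 0.03850 = 0.7275
β_Maddox = 0.07128 / 0.03850 = 1.8514
β_Ellery = 0.08662 / 0.03850 = 2.2499
β_P = Σ w_i β_i = 0.46×0.1870 + 0.17×0.7275 + 0.17×1.8514 + 0.20×2.2499 = 0.9744
MRP = 12.8% − 3.5% = 9.30%
E(R_P) = R_f + β_P × MRP = 3.5% + 0.9744 × 9.3% = 12.56%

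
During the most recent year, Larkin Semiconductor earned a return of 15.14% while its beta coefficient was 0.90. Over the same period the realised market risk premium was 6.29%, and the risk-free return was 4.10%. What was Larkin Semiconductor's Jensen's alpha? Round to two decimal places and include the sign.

CAPM benchmark = R_f + β(R_m − R_f) = 4.10% + 0.90 × 6.29% = 9.7610%
α = actual − benchmark = 15.14% − 9.7610% = +5.38%

+5.38%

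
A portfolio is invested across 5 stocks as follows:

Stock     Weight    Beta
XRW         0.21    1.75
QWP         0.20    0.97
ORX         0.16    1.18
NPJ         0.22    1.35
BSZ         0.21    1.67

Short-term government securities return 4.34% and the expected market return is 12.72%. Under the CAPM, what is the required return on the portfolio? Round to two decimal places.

β_P = Σ w_i β_i = 0.21×1.75 + 0.20×0.97 + 0.16×1.18 + 0.22×1.35 + 0.21×1.67 = 1.3980
MRP = 12.72% − 4.34% = 8.38%
E(R_P) = R_f + β_P × MRP = 4.34% + 1.3980 × 8.38% = 16.06%

16.06%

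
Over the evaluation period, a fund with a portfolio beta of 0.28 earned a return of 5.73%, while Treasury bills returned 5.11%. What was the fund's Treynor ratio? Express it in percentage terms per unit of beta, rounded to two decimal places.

2.21%

Treynor = (R_P − R_f) / β_P = (5.73% − 5.11%) / 0.2800 = 0.62% / 0.2800 = 2.21%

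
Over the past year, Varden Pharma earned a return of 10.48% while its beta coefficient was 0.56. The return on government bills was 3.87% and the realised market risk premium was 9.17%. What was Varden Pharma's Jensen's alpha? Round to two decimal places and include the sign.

+1.47%

CAPM benchmark = R_f + β(R_m − R_f) = 3.87% + 0.56 × 9.17% = 9.0052%
α = actual − benchmark = 10.48% − 9.0052% = +1.47%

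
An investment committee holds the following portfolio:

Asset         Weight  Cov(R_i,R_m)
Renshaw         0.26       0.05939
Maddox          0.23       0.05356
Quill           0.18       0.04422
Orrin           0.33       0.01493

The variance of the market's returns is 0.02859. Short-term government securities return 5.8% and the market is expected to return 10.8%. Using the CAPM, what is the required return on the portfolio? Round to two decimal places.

12.91%

β_Renshaw = 0.05939 / 0.02859 = 2.0773
β_Maddox = 0.05356 / 0.02859 = 1.8734
β_Quill = 0.04422 / 0.02859 = 1.5467
β_Orrin = 0.01493 / 0.02859 = 0.5222
β_P = Σ w_i β_i = 0.26×2.0773 + 0.23×1.8734 + 0.18×1.5467 + 0.33×0.5222 = 1.4217
MRP = 10.8% − 5.8% = 5.00%
E(R_P) = R_f + β_P × MRP = 5.8% + 1.4217 × 5.0% = 12.91%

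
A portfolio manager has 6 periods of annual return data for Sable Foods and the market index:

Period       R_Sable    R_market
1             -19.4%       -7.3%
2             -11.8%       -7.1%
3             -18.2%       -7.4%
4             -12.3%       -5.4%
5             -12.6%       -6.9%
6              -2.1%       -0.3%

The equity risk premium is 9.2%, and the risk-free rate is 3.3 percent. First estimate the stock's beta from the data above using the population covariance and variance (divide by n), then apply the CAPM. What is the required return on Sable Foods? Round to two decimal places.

Mean R_i = (-19.4 − 11.8 − 18.2 − 12.3 − 12.6 − 2.1) / 6 = -12.7333%
Mean R_m = (-7.3 − 7.1 − 7.4 − 5.4 − 6.9 − 0.3) / 6 = -5.7333%
Σ(R_i − R̄_i)(R_m − R̄_m) = 76.0433  ⇒  Cov = 76.0433 / 6 = 12.6739
Σ(R_m − R̄_m)² = 38.0933  ⇒  Var(R_m) = 38.0933 / 6 = 6.3489
β = Cov / Var(R_m) = 12.6739 / 6.3489 = 1.9962
E(R) = R_f + β × MRP = 3.3% + 1.9962 × 9.2% = 21.67%

21.67%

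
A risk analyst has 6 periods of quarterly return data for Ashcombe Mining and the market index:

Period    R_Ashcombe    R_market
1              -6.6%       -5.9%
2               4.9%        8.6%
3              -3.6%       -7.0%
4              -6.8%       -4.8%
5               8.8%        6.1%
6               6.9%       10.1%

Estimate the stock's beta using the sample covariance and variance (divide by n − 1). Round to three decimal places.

0.828

Mean R_i = (-6.6 + 4.9 − 3.6 − 6.8 + 8.8 + 6.9) / 6 = 0.6000%
Mean R_m = (-5.9 + 8.6 − 7.0 − 4.8 + 6.1 + 10.1) / 6 = 1.1833%
Σ(R_i − R̄_i)(R_m − R̄_m) = 258.0300  ⇒  Cov = 258.0300 / 5 = 51.6060
Σ(R_m − R̄_m)² = 311.6283  ⇒  Var(R_m) = 311.6283 / 5 = 62.3257
β = Cov / Var(R_m) = 51.6060 / 62.3257 = 0.8280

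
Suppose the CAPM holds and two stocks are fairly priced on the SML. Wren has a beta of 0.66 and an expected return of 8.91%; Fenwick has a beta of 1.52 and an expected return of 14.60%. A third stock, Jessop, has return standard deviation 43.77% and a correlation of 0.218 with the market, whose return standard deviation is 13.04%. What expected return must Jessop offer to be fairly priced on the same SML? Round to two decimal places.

MRP = (14.60% − 8.91%) / (1.52 − 0.66) = 6.6163%
R_f = 8.91% − 0.66 × 6.6163% = 4.5432%
β_Jessop = ρ·σ_i/σ_m = 0.218 × 43.77 / 13.04 = 0.7317
E(R_Jessop) = R_f + β × MRP = 4.5432% + 0.7317 × 6.6163% = 9.38%

9.38%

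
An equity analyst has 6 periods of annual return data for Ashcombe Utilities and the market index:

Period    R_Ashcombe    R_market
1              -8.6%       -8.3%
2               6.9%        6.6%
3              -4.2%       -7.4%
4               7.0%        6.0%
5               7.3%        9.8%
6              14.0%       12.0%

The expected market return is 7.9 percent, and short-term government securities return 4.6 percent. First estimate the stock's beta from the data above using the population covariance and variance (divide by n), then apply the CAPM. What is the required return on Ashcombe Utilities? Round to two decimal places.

7.68%

Mean R_i = (-8.6 + 6.9 − 4.2 + 7.0 + 7.3 + 14.0) / 6 = 3.7333%
Mean R_m = (-8.3 + 6.6 − 7.4 + 6.0 + 9.8 + 12.0) / 6 = 3.1167%
Σ(R_i − R̄_i)(R_m − R̄_m) = 359.7267  ⇒  Cov = 359.7267 / 6 = 59.9545
Σ(R_m − R̄_m)² = 384.9683  ⇒  Var(R_m) = 384.9683 / 6 = 64.1614
β = Cov / Var(R_m) = 59.9545 / 64.1614 = 0.9344
MRP = 7.9% − 4.6% = 3.30%
E(R) = R_f + β × MRP = 4.6% + 0.9344 × 3.3% = 7.68%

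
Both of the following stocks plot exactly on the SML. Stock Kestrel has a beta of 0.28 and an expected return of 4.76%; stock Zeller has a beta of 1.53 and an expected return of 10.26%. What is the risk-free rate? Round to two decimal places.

Both satisfy E(R) = R_f + β·MRP, so the slope of the SML is
MRP = (10.26% − 4.76%) / (1.53 − 0.28) = 5.50% / 1.25 = 4.4000%
R_f = E(R_Kestrel) − β_Kestrel·MRP = 4.76% − 0.28 × 4.4000% = 3.5280%

3.53%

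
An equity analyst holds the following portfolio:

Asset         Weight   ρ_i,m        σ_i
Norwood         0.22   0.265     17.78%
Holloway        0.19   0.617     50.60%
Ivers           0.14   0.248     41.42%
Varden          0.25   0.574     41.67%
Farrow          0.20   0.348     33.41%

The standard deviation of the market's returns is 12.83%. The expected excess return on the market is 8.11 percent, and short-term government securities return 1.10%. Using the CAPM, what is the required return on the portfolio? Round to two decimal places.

11.66%

β_Norwood = 0.265 × 17.78% / 12.83% = 0.3672
β_Holloway = 0.617 × 50.60% / 12.83% = 2.4334
β_Ivers = 0.248 × 41.42% / 12.83% = 0.8006
β_Varden = 0.574 × 41.67% / 12.83% = 1.8643
β_Farrow = 0.348 × 33.41% / 12.83% = 0.9062
β_P = Σ w_i β_i = 0.22×0.3672 + 0.19×2.4334 + 0.14×0.8006 + 0.25×1.8643 + 0.20×0.9062 = 1.3025
E(R_P) = R_f + β_P × MRP = 1.10% + 1.3025 × 8.11% = 11.66%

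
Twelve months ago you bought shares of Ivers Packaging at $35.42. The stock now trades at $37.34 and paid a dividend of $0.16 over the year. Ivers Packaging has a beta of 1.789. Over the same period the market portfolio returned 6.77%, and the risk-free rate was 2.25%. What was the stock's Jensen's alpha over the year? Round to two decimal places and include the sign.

Realised HPR = (P1 + D1 − P0) / P0 = (37.34 + 0.16 − 35.42) / 35.42 = 2.08 / 35.42 = 5.8724%
MRP = 6.77% − 2.25% = 4.52%
CAPM required = R_f + β·MRP = 2.25% + 1.789 × 4.52% = 10.33628%
α = realised − required = 5.8724% − 10.33628% = -4.46%

-4.46%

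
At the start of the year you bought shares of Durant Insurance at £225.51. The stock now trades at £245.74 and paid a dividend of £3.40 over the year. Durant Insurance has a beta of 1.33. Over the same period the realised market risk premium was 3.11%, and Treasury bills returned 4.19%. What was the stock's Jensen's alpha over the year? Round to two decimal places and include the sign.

+2.15%

Realised HPR = (P1 + D1 − P0) / P0 = (245.74 + 3.40 − 225.51) / 225.51 = 23.63 / 225.51 = 10.4785%
CAPM required = R_f + β·MRP = 4.19% + 1.33 × 3.11% = 8.3263%
α = realised − required = 10.4785% − 8.3263% = +2.15%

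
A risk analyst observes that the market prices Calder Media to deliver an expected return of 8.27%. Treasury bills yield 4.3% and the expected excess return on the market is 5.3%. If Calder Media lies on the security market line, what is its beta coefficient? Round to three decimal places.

β = (E(R) − R_f) / MRP = (8.27% − 4.3%) / 5.3% = 3.97% / 5.3% = 0.749

0.749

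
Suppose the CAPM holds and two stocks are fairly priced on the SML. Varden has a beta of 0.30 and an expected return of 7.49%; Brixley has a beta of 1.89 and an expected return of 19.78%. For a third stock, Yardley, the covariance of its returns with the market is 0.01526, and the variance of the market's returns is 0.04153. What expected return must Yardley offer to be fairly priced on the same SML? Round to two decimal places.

8.01%

MRP = (19.78% − 7.49%) / (1.89 − 0.30) = 7.7296%
R_f = 7.49% − 0.30 × 7.7296% = 5.1711%
β_Yardley = Cov / Var(R_m) = 0.01526 / 0.04153 = 0.3674
E(R_Yardley) = R_f + β × MRP = 5.1711% + 0.3674 × 7.7296% = 8.01%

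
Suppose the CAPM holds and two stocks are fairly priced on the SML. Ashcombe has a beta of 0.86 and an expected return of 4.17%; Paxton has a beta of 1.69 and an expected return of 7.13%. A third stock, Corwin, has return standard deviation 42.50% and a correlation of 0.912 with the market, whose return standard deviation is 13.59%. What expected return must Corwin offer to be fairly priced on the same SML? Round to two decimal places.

11.27%

MRP = (7.13% − 4.17%) / (1.69 − 0.86) = 3.5663%
R_f = 4.17% − 0.86 × 3.5663% = 1.1030%
β_Corwin = ρ·σ_i/σ_m = 0.912 × 42.50 / 13.59 = 2.8521
E(R_Corwin) = R_f + β × MRP = 1.1030% + 2.8521 × 3.5663% = 11.27%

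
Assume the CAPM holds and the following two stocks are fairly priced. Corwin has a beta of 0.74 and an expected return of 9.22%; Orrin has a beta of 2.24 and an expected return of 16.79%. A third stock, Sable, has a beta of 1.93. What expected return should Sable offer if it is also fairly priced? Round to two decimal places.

15.23%

MRP (SML slope) = (16.79% − 9.22%) / (2.24 − 0.74) = 7.57% / 1.50 = 5.0467%
R_f (intercept) = 9.22% − 0.74 × 5.0467% = 5.4854%
E(R_Sable) = R_f + β × MRP = 5.4854% + 1.93 × 5.0467% = 15.23%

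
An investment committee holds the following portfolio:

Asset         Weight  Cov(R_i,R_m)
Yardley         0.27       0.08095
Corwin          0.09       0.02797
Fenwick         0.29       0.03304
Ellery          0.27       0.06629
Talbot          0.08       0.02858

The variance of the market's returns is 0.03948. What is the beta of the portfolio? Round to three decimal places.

1.371

β_Yardley = 0.08095 / 0.03948 = 2.0504
β_Corwin = 0.02797 / 0.03948 = 0.7085
β_Fenwick = 0.03304 / 0.03948 = 0.8369
β_Ellery = 0.06629 / 0.03948 = 1.6791
β_Talbot = 0.02858 / 0.03948 = 0.7239
β_P = Σ w_i β_i = 0.27×2.0504 + 0.09×0.7085 + 0.29×0.8369 + 0.27×1.6791 + 0.08×0.7239 = 1.3713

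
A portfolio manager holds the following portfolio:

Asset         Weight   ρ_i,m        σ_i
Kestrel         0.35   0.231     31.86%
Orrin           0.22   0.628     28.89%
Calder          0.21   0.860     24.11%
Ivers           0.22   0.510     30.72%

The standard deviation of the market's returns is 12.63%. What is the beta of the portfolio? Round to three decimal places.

1.138

β_Kestrel = 0.231 × 31.86% / 12.63% = 0.5827
β_Orrin = 0.628 × 28.89% / 12.63% = 1.4365
β_Calder = 0.860 × 24.11% / 12.63% = 1.6417
β_Ivers = 0.510 × 30.72% / 12.63% = 1.2405
β_P = Σ w_i β_i = 0.35×0.5827 + 0.22×1.4365 + 0.21×1.6417 + 0.22×1.2405 = 1.1376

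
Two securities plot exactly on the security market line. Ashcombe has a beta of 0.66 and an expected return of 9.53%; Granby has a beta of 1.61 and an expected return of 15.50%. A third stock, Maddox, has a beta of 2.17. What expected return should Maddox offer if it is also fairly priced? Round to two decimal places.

19.02%

MRP (SML slope) = (15.50% − 9.53%) / (1.61 − 0.66) = 5.97% / 0.95 = 6.2842%
R_f (intercept) = 9.53% − 0.66 × 6.2842% = 5.3824%
E(R_Maddox) = R_f + β × MRP = 5.3824% + 2.17 × 6.2842% = 19.02%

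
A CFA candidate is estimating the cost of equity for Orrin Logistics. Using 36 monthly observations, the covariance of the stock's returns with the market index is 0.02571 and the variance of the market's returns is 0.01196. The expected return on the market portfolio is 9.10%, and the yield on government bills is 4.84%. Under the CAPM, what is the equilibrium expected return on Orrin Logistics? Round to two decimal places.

β = Cov(R_i, R_m) / Var(R_m) = 0.02571 / 0.01196 = 2.1497
MRP = 9.10% − 4.84% = 4.26%
E(R) = R_f + β × MRP = 4.84% + 2.1497 × 4.26% = 14.00%

14.00%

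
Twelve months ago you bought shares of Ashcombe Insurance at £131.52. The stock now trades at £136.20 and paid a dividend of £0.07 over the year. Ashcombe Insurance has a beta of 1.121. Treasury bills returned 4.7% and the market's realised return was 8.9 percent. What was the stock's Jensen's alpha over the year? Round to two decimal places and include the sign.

Realised HPR = (P1 + D1 − P0) / P0 = (136.20 + 0.07 − 131.52) / 131.52 = 4.75 / 131.52 = 3.6116%
MRP = 8.9% − 4.7% = 4.20%
CAPM required = R_f + β·MRP = 4.7% + 1.121 × 4.2% = 9.4082%
α = realised − required = 3.6116% − 9.4082% = -5.80%

-5.80%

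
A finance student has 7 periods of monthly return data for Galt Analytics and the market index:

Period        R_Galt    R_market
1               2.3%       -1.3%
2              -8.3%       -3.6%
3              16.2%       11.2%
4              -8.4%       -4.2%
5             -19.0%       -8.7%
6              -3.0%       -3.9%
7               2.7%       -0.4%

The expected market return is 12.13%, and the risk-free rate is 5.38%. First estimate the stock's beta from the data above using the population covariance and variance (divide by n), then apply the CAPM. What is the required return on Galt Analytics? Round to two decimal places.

16.80%

Mean R_i = (2.3 − 8.3 + 16.2 − 8.4 − 19.0 − 3.0 + 2.7) / 7 = -2.5000%
Mean R_m = (-1.3 − 3.6 + 11.2 − 4.2 − 8.7 − 3.9 − 0.4) / 7 = -1.5571%
Σ(R_i − R̄_i)(R_m − R̄_m) = 392.2800  ⇒  Cov = 392.2800 / 7 = 56.0400
Σ(R_m − R̄_m)² = 231.8171  ⇒  Var(R_m) = 231.8171 / 7 = 33.1167
β = Cov / Var(R_m) = 56.0400 / 33.1167 = 1.6922
MRP = 12.13% − 5.38% = 6.75%
E(R) = R_f + β × MRP = 5.38% + 1.6922 × 6.75% = 16.80%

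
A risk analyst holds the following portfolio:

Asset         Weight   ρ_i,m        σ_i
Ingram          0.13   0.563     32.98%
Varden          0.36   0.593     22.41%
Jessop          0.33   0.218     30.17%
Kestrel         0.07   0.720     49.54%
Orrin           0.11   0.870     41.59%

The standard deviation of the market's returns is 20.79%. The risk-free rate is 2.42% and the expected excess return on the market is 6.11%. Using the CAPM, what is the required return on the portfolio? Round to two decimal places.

β_Ingram = 0.563 × 32.98% / 20.79% = 0.8931
β_Varden = 0.593 × 22.41% / 20.79% = 0.6392
β_Jessop = 0.218 × 30.17% / 20.79% = 0.3164
β_Kestrel = 0.720 × 49.54% / 20.79% = 1.7157
β_Orrin = 0.870 × 41.59% / 20.79% = 1.7404
β_P = Σ w_i β_i = 0.13×0.8931 + 0.36×0.6392 + 0.33×0.3164 + 0.07×1.7157 + 0.11×1.7404 = 0.7622
E(R_P) = R_f + β_P × MRP = 2.42% + 0.7622 × 6.11% = 7.08%

7.08%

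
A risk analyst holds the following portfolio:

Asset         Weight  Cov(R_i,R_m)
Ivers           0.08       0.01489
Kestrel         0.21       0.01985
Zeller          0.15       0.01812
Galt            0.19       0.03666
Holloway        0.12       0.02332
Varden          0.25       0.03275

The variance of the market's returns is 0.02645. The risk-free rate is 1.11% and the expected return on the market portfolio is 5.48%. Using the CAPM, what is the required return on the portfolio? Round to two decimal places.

5.41%

β_Ivers = 0.01489 / 0.02645 = 0.5629
β_Kestrel = 0.01985 / 0.02645 = 0.7505
β_Zeller = 0.01812 / 0.02645 = 0.6851
β_Galt = 0.03666 / 0.02645 = 1.3860
β_Holloway = 0.02332 / 0.02645 = 0.8817
β_Varden = 0.03275 / 0.02645 = 1.2382
β_P = Σ w_i β_i = 0.08×0.5629 + 0.21×0.7505 + 0.15×0.6851 + 0.19×1.3860 + 0.12×0.8817 + 0.25×1.2382 = 0.9841
MRP = 5.48% − 1.11% = 4.37%
E(R_P) = R_f + β_P × MRP = 1.11% + 0.9841 × 4.37% = 5.41%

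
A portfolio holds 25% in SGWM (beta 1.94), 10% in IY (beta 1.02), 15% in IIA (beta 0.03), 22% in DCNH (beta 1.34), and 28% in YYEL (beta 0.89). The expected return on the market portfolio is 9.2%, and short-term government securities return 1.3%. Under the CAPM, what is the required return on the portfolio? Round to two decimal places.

β_P = Σ w_i β_i = 0.25×1.94 + 0.10×1.02 + 0.15×0.03 + 0.22×1.34 + 0.28×0.89 = 1.1355
MRP = 9.2% − 1.3% = 7.90%
E(R_P) = R_f + β_P × MRP = 1.3% + 1.1355 × 7.9% = 10.27%

10.27%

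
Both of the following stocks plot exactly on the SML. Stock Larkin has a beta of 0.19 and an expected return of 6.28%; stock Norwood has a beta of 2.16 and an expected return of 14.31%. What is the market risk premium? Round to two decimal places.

4.08%

Both satisfy E(R) = R_f + β·MRP, so the slope of the SML is
MRP = (14.31% − 6.28%) / (2.16 − 0.19) = 8.03% / 1.97 = 4.0761%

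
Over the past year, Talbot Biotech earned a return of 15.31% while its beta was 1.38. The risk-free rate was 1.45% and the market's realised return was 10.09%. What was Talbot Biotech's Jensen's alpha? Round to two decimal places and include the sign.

Market excess return = 10.09% − 1.45% = 8.64%
CAPM benchmark = R_f + β(R_m − R_f) = 1.45% + 1.38 × 8.64% = 13.3732%
α = actual − benchmark = 15.31% − 13.3732% = +1.94%

+1.94%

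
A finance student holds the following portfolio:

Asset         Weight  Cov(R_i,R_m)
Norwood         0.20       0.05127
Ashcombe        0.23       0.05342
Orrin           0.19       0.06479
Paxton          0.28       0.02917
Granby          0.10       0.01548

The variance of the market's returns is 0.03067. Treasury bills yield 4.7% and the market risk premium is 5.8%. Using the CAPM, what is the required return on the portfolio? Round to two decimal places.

13.13%

β_Norwood = 0.05127 / 0.03067 = 1.6717
β_Ashcombe = 0.05342 / 0.03067 = 1.7418
β_Orrin = 0.06479 / 0.03067 = 2.1125
β_Paxton = 0.02917 / 0.03067 = 0.9511
β_Granby = 0.01548 / 0.03067 = 0.5047
β_P = Σ w_i β_i = 0.20×1.6717 + 0.23×1.7418 + 0.19×2.1125 + 0.28×0.9511 + 0.10×0.5047 = 1.4531
E(R_P) = R_f + β_P × MRP = 4.7% + 1.4531 × 5.8% = 13.13%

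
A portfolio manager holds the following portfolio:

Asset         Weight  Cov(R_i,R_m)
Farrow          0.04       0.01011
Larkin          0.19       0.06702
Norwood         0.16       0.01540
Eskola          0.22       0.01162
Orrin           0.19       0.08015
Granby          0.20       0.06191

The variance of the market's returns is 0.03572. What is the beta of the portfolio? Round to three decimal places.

1.281

β_Farrow = 0.01011 / 0.03572 = 0.2830
β_Larkin = 0.06702 / 0.03572 = 1.8763
β_Norwood = 0.01540 / 0.03572 = 0.4311
β_Eskola = 0.01162 / 0.03572 = 0.3253
β_Orrin = 0.08015 / 0.03572 = 2.2438
β_Granby = 0.06191 / 0.03572 = 1.7332
β_P = Σ w_i β_i = 0.04×0.2830 + 0.19×1.8763 + 0.16×0.4311 + 0.22×0.3253 + 0.19×2.2438 + 0.20×1.7332 = 1.2813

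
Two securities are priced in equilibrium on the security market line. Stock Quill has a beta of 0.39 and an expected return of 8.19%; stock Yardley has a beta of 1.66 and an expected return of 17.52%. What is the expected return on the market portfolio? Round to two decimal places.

12.67%

Both satisfy E(R) = R_f + β·MRP, so the slope of the SML is
MRP = (17.52% − 8.19%) / (1.66 − 0.39) = 9.33% / 1.27 = 7.3465%
R_f = E(R_Quill) − β_Quill·MRP = 8.19% − 0.39 × 7.3465% = 5.3249%
E(R_m) = R_f + MRP = 5.3249% + 7.3465% = 12.67%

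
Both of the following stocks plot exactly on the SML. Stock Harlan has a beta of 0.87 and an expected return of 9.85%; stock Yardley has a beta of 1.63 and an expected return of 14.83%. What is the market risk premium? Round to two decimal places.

6.55%

Both satisfy E(R) = R_f + β·MRP, so the slope of the SML is
MRP = (14.83% − 9.85%) / (1.63 − 0.87) = 4.98% / 0.76 = 6.5526%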